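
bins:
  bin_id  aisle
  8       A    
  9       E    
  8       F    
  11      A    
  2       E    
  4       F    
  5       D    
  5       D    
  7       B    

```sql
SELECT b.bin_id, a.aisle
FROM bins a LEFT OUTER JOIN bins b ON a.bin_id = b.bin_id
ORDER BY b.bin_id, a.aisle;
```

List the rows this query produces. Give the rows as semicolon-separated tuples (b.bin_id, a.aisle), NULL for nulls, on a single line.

LEFT JOIN keeps every row from `bins a`; unmatched rows get NULL for `bins b`'s columns.
Matching on a.bin_id = b.bin_id.
- bin_id=8: 2 matching b row(s), so 2 row(s) emitted.
- bin_id=9: 1 matching b row(s), so 1 row(s) emitted.
- bin_id=8: 2 matching b row(s), so 2 row(s) emitted.
- bin_id=11: 1 matching b row(s), so 1 row(s) emitted.
- bin_id=2: 1 matching b row(s), so 1 row(s) emitted.
- bin_id=4: 1 matching b row(s), so 1 row(s) emitted.
- bin_id=5: 2 matching b row(s), so 2 row(s) emitted.
- bin_id=5: 2 matching b row(s), so 2 row(s) emitted.
- bin_id=7: 1 matching b row(s), so 1 row(s) emitted.

(2, E); (4, F); (5, D); (5, D); (5, D); (5, D); (7, B); (8, A); (8, A); (8, F); (8, F); (9, E); (11, A)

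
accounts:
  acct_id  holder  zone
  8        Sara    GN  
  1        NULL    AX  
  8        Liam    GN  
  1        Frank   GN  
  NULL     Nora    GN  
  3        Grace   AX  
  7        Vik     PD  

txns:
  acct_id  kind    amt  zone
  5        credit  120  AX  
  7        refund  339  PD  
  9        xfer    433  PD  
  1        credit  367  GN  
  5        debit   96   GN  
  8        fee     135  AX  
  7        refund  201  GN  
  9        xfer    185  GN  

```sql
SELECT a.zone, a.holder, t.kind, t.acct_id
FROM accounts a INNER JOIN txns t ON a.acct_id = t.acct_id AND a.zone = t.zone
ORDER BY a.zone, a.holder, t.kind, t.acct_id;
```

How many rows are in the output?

INNER JOIN keeps only pairs where the ON condition holds.
Matching on a.acct_id = t.acct_id AND a.zone = t.zone. A NULL in a compared column never satisfies the condition.
Matched pairs: 2.
Total: 2 rows.

2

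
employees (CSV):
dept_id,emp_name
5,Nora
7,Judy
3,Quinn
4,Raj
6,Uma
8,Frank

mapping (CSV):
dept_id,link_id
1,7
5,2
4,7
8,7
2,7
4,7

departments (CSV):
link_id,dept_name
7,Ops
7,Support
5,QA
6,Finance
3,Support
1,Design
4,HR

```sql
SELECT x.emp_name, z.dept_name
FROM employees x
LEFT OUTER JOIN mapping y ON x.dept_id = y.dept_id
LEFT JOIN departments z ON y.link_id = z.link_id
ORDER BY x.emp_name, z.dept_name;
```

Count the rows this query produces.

10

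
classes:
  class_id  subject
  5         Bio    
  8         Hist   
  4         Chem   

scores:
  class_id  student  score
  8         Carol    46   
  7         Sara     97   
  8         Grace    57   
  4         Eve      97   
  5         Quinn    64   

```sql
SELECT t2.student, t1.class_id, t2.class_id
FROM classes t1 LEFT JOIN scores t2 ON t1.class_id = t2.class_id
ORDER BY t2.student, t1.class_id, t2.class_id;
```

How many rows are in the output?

LEFT JOIN keeps every row from `classes`; unmatched rows get NULL for `scores`'s columns.
Matching on t1.class_id = t2.class_id.
- class_id=5: 1 matching t2 row(s), so 1 row(s) emitted.
- class_id=8: 2 matching t2 row(s), so 2 row(s) emitted.
- class_id=4: 1 matching t2 row(s), so 1 row(s) emitted.
Total: 4 rows.

4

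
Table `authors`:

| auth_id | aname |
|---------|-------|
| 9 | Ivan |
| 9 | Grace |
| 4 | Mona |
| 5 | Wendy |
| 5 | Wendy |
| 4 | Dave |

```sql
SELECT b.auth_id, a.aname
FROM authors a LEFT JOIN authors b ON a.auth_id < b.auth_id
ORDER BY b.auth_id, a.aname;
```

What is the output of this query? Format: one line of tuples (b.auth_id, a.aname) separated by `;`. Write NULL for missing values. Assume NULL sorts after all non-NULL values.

(5, Dave); (5, Dave); (5, Mona); (5, Mona); (9, Dave); (9, Dave); (9, Mona); (9, Mona); (9, Wendy); (9, Wendy); (9, Wendy); (9, Wendy); (NULL, Grace); (NULL, Ivan)

LEFT JOIN keeps every row from `authors a`; unmatched rows get NULL for `authors b`'s columns.
Matching on a.auth_id < b.auth_id.
- a (auth_id=9) has no partner → padded with NULL.
- a (auth_id=9) has no partner → padded with NULL.
- a (auth_id=4) pairs with 4 row(s) of b.
- a (auth_id=5) pairs with 2 row(s) of b.
- a (auth_id=5) pairs with 2 row(s) of b.
- a (auth_id=4) pairs with 4 row(s) of b.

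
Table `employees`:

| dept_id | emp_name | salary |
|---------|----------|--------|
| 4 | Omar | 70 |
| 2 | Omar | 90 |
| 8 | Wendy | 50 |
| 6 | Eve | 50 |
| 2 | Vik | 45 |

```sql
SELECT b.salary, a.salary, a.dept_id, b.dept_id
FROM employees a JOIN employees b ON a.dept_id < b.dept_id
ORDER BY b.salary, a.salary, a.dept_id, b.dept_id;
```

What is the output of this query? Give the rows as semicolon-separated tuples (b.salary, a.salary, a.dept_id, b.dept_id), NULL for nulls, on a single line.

INNER JOIN keeps only pairs where the ON condition holds.
Matching on a.dept_id < b.dept_id.
- a row (dept_id=4): matches 2 b row(s) → 2 output row(s).
- a row (dept_id=2): matches 3 b row(s) → 3 output row(s).
- a row (dept_id=8): no match → dropped.
- a row (dept_id=6): matches 1 b row(s) → 1 output row(s).
- a row (dept_id=2): matches 3 b row(s) → 3 output row(s).
After projecting and ordering:
b.salary | a.salary | a.dept_id | b.dept_id
50 | 45 | 2 | 6
50 | 45 | 2 | 8
50 | 50 | 6 | 8
50 | 70 | 4 | 6
50 | 70 | 4 | 8
50 | 90 | 2 | 6
50 | 90 | 2 | 8
70 | 45 | 2 | 4
70 | 90 | 2 | 4

(50, 45, 2, 6); (50, 45, 2, 8); (50, 50, 6, 8); (50, 70, 4, 6); (50, 70, 4, 8); (50, 90, 2, 6); (50, 90, 2, 8); (70, 45, 2, 4); (70, 90, 2, 4)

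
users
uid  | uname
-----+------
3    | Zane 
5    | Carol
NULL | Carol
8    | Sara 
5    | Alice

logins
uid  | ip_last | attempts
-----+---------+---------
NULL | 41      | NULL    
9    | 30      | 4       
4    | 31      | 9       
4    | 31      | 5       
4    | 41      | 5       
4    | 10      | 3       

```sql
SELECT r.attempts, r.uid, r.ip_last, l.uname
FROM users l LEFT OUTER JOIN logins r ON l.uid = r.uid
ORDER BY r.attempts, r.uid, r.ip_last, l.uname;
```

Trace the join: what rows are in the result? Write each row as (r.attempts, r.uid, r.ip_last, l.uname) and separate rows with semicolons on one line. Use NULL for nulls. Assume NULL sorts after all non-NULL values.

(NULL, NULL, NULL, Alice); (NULL, NULL, NULL, Carol); (NULL, NULL, NULL, Carol); (NULL, NULL, NULL, Sara); (NULL, NULL, NULL, Zane)

LEFT JOIN keeps every row from `users`; unmatched rows get NULL for `logins`'s columns.
Matching on l.uid = r.uid. A NULL in a compared column never satisfies the condition.
- l[0] uid=3 → no match; kept with NULLs on the r side.
- l[1] uid=5 → no match; kept with NULLs on the r side.
- l[2] uid=NULL → no match; kept with NULLs on the r side.
- l[3] uid=8 → no match; kept with NULLs on the r side.
- l[4] uid=5 → no match; kept with NULLs on the r side.
After projecting and ordering:
r.attempts | r.uid | r.ip_last | l.uname
NULL | NULL | NULL | Alice
NULL | NULL | NULL | Carol
NULL | NULL | NULL | Carol
NULL | NULL | NULL | Sara
NULL | NULL | NULL | Zane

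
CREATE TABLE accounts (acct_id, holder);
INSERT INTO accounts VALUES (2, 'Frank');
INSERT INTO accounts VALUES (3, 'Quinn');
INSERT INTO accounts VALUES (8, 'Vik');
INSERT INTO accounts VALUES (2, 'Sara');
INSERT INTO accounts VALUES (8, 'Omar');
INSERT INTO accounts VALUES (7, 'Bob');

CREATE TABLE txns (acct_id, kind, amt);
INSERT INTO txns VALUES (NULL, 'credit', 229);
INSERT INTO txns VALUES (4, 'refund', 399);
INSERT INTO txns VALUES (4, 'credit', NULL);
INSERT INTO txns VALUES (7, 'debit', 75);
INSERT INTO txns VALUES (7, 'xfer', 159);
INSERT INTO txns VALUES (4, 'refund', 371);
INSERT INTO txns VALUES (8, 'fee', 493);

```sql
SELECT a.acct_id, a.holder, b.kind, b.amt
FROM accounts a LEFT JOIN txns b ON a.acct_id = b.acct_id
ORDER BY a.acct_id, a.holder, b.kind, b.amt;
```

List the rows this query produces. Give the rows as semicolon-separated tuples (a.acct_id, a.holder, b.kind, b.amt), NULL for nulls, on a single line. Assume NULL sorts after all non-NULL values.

(2, Frank, NULL, NULL); (2, Sara, NULL, NULL); (3, Quinn, NULL, NULL); (7, Bob, debit, 75); (7, Bob, xfer, 159); (8, Omar, fee, 493); (8, Vik, fee, 493)

LEFT JOIN keeps every row from `accounts`; unmatched rows get NULL for `txns`'s columns.
Matching on a.acct_id = b.acct_id. A NULL in a compared column never satisfies the condition.
- a[0] acct_id=2 → no match; kept with NULLs on the b side.
- a[1] acct_id=3 → no match; kept with NULLs on the b side.
- a[2] acct_id=8 → 1 match(es) in b → 1 row(s).
- a[3] acct_id=2 → no match; kept with NULLs on the b side.
- a[4] acct_id=8 → 1 match(es) in b → 1 row(s).
- a[5] acct_id=7 → 2 match(es) in b → 2 row(s).
After projecting and ordering:
a.acct_id | a.holder | b.kind | b.amt
2 | Frank | NULL | NULL
2 | Sara | NULL | NULL
3 | Quinn | NULL | NULL
7 | Bob | debit | 75
7 | Bob | xfer | 159
8 | Omar | fee | 493
8 | Vik | fee | 493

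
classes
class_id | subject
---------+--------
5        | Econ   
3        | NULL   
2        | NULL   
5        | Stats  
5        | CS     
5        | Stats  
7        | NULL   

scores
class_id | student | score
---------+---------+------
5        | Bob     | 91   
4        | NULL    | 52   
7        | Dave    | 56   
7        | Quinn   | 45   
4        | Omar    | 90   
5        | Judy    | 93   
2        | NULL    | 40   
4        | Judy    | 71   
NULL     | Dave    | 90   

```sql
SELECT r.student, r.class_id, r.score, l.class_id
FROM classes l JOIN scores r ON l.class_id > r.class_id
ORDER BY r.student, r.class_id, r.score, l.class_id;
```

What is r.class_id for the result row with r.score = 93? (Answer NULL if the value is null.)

INNER JOIN keeps only pairs where the ON condition holds.
Matching on l.class_id > r.class_id. A NULL in a compared column never satisfies the condition.
Matched pairs: 23.

5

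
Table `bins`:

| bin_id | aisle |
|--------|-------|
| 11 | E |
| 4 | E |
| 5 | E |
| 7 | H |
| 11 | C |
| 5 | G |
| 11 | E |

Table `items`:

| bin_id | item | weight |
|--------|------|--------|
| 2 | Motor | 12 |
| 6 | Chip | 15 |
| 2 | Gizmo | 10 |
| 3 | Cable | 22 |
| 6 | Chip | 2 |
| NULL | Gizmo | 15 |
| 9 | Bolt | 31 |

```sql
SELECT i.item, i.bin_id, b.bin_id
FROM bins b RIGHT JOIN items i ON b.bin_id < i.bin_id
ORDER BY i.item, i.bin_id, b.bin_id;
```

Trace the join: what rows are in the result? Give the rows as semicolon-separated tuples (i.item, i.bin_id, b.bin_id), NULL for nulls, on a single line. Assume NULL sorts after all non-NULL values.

(Bolt, 9, 4); (Bolt, 9, 5); (Bolt, 9, 5); (Bolt, 9, 7); (Cable, 3, NULL); (Chip, 6, 4); (Chip, 6, 4); (Chip, 6, 5); (Chip, 6, 5); (Chip, 6, 5); (Chip, 6, 5); (Gizmo, 2, NULL); (Gizmo, NULL, NULL); (Motor, 2, NULL)

RIGHT JOIN keeps every row from `items`; unmatched rows get NULL for `bins`'s columns.
Matching on b.bin_id < i.bin_id. A NULL in a compared column never satisfies the condition.
- b (bin_id=11) has no partner in i.
- b (bin_id=4) pairs with 3 row(s) of i.
- b (bin_id=5) pairs with 3 row(s) of i.
- b (bin_id=7) pairs with 1 row(s) of i.
- b (bin_id=11) has no partner in i.
- b (bin_id=5) pairs with 3 row(s) of i.
- b (bin_id=11) has no partner in i.
- 4 i row(s) had no b match → kept, b columns NULL.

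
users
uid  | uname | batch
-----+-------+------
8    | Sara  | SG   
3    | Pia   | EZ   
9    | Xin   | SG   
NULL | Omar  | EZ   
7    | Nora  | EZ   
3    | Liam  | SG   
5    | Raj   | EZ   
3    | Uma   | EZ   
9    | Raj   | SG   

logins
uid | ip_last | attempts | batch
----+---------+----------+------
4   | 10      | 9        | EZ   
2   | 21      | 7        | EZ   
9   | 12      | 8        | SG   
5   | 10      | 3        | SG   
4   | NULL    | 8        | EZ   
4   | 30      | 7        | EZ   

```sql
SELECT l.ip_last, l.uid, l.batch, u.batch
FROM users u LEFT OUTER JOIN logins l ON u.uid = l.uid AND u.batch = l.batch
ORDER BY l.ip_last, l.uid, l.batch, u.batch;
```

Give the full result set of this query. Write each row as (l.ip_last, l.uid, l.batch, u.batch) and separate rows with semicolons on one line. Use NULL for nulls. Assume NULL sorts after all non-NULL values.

(12, 9, SG, SG); (12, 9, SG, SG); (NULL, NULL, NULL, EZ); (NULL, NULL, NULL, EZ); (NULL, NULL, NULL, EZ); (NULL, NULL, NULL, EZ); (NULL, NULL, NULL, EZ); (NULL, NULL, NULL, SG); (NULL, NULL, NULL, SG)

LEFT JOIN keeps every row from `users`; unmatched rows get NULL for `logins`'s columns.
Matching on u.uid = l.uid AND u.batch = l.batch. A NULL in a compared column never satisfies the condition.
Matched pairs: 2; unmatched u rows kept: 7.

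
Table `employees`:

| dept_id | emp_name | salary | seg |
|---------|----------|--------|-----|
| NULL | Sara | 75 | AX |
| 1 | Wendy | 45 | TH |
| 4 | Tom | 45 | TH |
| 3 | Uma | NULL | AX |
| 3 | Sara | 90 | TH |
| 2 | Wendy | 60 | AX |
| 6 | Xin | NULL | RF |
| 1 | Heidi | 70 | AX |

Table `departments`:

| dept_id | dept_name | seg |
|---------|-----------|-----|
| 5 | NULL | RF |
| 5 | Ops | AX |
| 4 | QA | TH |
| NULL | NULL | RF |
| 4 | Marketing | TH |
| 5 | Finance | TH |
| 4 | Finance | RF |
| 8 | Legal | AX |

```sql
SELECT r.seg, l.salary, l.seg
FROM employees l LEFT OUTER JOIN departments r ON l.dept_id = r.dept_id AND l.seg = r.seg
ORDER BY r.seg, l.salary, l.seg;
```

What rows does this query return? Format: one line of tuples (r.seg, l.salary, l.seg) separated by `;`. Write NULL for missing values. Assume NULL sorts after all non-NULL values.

(TH, 45, TH); (TH, 45, TH); (NULL, 45, TH); (NULL, 60, AX); (NULL, 70, AX); (NULL, 75, AX); (NULL, 90, TH); (NULL, NULL, AX); (NULL, NULL, RF)

LEFT JOIN keeps every row from `employees`; unmatched rows get NULL for `departments`'s columns.
Matching on l.dept_id = r.dept_id AND l.seg = r.seg. A NULL in a compared column never satisfies the condition.
Matched pairs: 2; unmatched l rows kept: 7.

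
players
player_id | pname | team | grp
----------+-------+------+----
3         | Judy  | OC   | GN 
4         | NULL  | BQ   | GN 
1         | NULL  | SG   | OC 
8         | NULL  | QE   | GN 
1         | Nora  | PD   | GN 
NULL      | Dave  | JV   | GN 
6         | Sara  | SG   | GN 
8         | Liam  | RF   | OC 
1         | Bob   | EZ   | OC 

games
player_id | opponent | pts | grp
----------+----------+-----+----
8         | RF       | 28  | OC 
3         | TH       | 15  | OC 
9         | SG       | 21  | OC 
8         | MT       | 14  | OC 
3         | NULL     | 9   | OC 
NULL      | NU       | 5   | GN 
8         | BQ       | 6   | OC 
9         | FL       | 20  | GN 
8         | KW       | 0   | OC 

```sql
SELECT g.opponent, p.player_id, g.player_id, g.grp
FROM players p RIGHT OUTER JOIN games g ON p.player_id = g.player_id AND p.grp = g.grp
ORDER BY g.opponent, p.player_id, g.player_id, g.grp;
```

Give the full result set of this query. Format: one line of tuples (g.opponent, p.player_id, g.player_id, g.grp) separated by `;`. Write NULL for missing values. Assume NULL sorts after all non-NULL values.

(BQ, 8, 8, OC); (FL, NULL, 9, GN); (KW, 8, 8, OC); (MT, 8, 8, OC); (NU, NULL, NULL, GN); (RF, 8, 8, OC); (SG, NULL, 9, OC); (TH, NULL, 3, OC); (NULL, NULL, 3, OC)

RIGHT JOIN keeps every row from `games`; unmatched rows get NULL for `players`'s columns.
Matching on p.player_id = g.player_id AND p.grp = g.grp. A NULL in a compared column never satisfies the condition.
- p row (player_id=3, grp=GN): no match.
- p row (player_id=4, grp=GN): no match.
- p row (player_id=1, grp=OC): no match.
- p row (player_id=8, grp=GN): no match.
- p row (player_id=1, grp=GN): no match.
- p row (player_id=NULL, grp=GN): no match.
- p row (player_id=6, grp=GN): no match.
- p row (player_id=8, grp=OC): matches 4 g row(s) → 4 output row(s).
- p row (player_id=1, grp=OC): no match.
- 5 row(s) from g found no p partner → padded with NULL.
After projecting and ordering:
g.opponent | p.player_id | g.player_id | g.grp
BQ | 8 | 8 | OC
FL | NULL | 9 | GN
KW | 8 | 8 | OC
MT | 8 | 8 | OC
NU | NULL | NULL | GN
RF | 8 | 8 | OC
SG | NULL | 9 | OC
TH | NULL | 3 | OC
NULL | NULL | 3 | OC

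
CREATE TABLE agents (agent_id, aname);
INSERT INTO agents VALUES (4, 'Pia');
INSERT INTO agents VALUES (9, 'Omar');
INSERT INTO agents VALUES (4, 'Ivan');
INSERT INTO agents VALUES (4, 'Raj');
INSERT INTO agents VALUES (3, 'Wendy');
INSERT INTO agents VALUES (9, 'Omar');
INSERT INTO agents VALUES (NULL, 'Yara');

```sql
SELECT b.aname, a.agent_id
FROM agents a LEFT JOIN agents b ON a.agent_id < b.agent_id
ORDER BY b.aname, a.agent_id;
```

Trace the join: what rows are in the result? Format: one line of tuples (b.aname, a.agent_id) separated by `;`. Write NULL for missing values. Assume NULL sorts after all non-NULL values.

(Ivan, 3); (Omar, 3); (Omar, 3); (Omar, 4); (Omar, 4); (Omar, 4); (Omar, 4); (Omar, 4); (Omar, 4); (Pia, 3); (Raj, 3); (NULL, 9); (NULL, 9); (NULL, NULL)

LEFT JOIN keeps every row from `agents a`; unmatched rows get NULL for `agents b`'s columns.
Matching on a.agent_id < b.agent_id. A NULL in a compared column never satisfies the condition.
- a (agent_id=4) pairs with 2 row(s) of b.
- a (agent_id=9) has no partner → padded with NULL.
- a (agent_id=4) pairs with 2 row(s) of b.
- a (agent_id=4) pairs with 2 row(s) of b.
- a (agent_id=3) pairs with 5 row(s) of b.
- a (agent_id=9) has no partner → padded with NULL.
- a (agent_id=NULL) has no partner → padded with NULL.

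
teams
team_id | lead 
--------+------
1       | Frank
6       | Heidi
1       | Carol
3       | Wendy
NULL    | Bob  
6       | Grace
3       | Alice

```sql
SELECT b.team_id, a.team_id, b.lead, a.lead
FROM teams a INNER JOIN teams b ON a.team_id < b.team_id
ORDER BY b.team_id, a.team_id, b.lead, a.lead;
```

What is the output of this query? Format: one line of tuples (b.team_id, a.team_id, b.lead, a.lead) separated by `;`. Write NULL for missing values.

INNER JOIN keeps only pairs where the ON condition holds.
Matching on a.team_id < b.team_id. A NULL in a compared column never satisfies the condition.
- a[0] team_id=1 → 4 match(es) in b → 4 row(s).
- a[1] team_id=6 → no match; dropped.
- a[2] team_id=1 → 4 match(es) in b → 4 row(s).
- a[3] team_id=3 → 2 match(es) in b → 2 row(s).
- a[4] team_id=NULL → no match; dropped.
- a[5] team_id=6 → no match; dropped.
- a[6] team_id=3 → 2 match(es) in b → 2 row(s).

(3, 1, Alice, Carol); (3, 1, Alice, Frank); (3, 1, Wendy, Carol); (3, 1, Wendy, Frank); (6, 1, Grace, Carol); (6, 1, Grace, Frank); (6, 1, Heidi, Carol); (6, 1, Heidi, Frank); (6, 3, Grace, Alice); (6, 3, Grace, Wendy); (6, 3, Heidi, Alice); (6, 3, Heidi, Wendy)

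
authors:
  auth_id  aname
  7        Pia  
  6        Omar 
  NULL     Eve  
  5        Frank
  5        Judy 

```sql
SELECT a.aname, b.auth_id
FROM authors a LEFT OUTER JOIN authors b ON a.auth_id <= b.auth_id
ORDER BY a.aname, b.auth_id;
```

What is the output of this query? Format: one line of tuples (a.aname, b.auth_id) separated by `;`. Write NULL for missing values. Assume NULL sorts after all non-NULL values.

(Eve, NULL); (Frank, 5); (Frank, 5); (Frank, 6); (Frank, 7); (Judy, 5); (Judy, 5); (Judy, 6); (Judy, 7); (Omar, 6); (Omar, 7); (Pia, 7)

LEFT JOIN keeps every row from `authors a`; unmatched rows get NULL for `authors b`'s columns.
Matching on a.auth_id <= b.auth_id. A NULL in a compared column never satisfies the condition.
Matched pairs: 11; unmatched a rows kept: 1.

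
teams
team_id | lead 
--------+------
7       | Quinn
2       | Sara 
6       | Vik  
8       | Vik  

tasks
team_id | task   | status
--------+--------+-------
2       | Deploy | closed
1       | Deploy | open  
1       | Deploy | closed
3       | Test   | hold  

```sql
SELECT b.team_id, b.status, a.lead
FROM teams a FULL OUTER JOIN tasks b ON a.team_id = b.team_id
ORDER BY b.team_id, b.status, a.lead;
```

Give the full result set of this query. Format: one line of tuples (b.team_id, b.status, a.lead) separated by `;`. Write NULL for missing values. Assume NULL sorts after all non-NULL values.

(1, closed, NULL); (1, open, NULL); (2, closed, Sara); (3, hold, NULL); (NULL, NULL, Quinn); (NULL, NULL, Vik); (NULL, NULL, Vik)

FULL OUTER JOIN keeps every row from both sides; unmatched rows get NULL for the other side's columns.
Matching on a.team_id = b.team_id.
Matched pairs: 1; unmatched a rows kept: 3; unmatched b rows kept: 3.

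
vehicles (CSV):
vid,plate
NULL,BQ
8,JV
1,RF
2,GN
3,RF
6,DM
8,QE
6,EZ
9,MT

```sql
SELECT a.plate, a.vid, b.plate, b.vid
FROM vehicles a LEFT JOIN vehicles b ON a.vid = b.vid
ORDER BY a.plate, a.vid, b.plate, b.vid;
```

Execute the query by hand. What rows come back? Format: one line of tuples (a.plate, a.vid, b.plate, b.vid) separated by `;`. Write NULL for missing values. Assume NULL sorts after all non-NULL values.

(BQ, NULL, NULL, NULL); (DM, 6, DM, 6); (DM, 6, EZ, 6); (EZ, 6, DM, 6); (EZ, 6, EZ, 6); (GN, 2, GN, 2); (JV, 8, JV, 8); (JV, 8, QE, 8); (MT, 9, MT, 9); (QE, 8, JV, 8); (QE, 8, QE, 8); (RF, 1, RF, 1); (RF, 3, RF, 3)

LEFT JOIN keeps every row from `vehicles a`; unmatched rows get NULL for `vehicles b`'s columns.
Matching on a.vid = b.vid. A NULL in a compared column never satisfies the condition.
Matched pairs: 12; unmatched a rows kept: 1.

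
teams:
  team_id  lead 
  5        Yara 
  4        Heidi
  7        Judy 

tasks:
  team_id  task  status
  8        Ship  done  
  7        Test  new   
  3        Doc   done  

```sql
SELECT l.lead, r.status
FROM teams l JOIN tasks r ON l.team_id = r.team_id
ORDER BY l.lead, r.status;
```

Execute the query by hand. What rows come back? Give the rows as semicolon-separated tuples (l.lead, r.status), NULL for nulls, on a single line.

(Judy, new)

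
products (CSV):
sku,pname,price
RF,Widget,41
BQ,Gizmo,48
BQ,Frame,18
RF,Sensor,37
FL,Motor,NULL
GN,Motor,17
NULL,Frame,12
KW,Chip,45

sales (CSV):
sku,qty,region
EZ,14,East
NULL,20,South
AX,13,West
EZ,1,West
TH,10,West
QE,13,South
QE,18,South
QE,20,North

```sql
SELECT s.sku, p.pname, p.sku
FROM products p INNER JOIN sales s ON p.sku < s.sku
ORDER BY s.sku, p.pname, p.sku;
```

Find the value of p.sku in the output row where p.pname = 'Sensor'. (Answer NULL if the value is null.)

INNER JOIN keeps only pairs where the ON condition holds.
Matching on p.sku < s.sku. A NULL in a compared column never satisfies the condition.
- p row (sku=RF): matches 1 s row(s) → 1 output row(s).
- p row (sku=BQ): matches 6 s row(s) → 6 output row(s).
- p row (sku=BQ): matches 6 s row(s) → 6 output row(s).
- p row (sku=RF): matches 1 s row(s) → 1 output row(s).
- p row (sku=FL): matches 4 s row(s) → 4 output row(s).
- p row (sku=GN): matches 4 s row(s) → 4 output row(s).
- p row (sku=NULL): no match → dropped.
- p row (sku=KW): matches 4 s row(s) → 4 output row(s).

RF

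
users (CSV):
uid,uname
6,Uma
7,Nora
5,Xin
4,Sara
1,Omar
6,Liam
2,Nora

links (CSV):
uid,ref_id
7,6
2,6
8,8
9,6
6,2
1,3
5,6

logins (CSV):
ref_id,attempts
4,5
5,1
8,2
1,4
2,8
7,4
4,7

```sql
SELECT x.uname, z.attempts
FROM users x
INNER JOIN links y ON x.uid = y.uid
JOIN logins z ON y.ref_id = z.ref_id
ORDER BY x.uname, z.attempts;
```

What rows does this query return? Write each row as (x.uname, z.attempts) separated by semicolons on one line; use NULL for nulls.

Joins associate left-to-right: users INNER JOIN links on uid gives 6 intermediate row(s).
Then INNER JOIN `logins z` on ref_id: keep only rows whose y.ref_id appears in z.

(Liam, 8); (Uma, 8)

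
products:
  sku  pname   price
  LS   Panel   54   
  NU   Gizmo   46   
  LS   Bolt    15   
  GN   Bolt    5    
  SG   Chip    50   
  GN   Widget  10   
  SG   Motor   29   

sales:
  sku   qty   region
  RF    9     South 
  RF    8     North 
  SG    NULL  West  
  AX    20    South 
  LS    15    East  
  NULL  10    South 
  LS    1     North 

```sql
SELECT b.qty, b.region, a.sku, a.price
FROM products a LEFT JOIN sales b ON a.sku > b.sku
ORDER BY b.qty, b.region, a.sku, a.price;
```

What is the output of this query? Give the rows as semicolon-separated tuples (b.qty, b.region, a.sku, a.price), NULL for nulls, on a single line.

LEFT JOIN keeps every row from `products`; unmatched rows get NULL for `sales`'s columns.
Matching on a.sku > b.sku. A NULL in a compared column never satisfies the condition.
- sku=LS: 1 matching b row(s), so 1 row(s) emitted.
- sku=NU: 3 matching b row(s), so 3 row(s) emitted.
- sku=LS: 1 matching b row(s), so 1 row(s) emitted.
- sku=GN: 1 matching b row(s), so 1 row(s) emitted.
- sku=SG: 5 matching b row(s), so 5 row(s) emitted.
- sku=GN: 1 matching b row(s), so 1 row(s) emitted.
- sku=SG: 5 matching b row(s), so 5 row(s) emitted.

(1, North, NU, 46); (1, North, SG, 29); (1, North, SG, 50); (8, North, SG, 29); (8, North, SG, 50); (9, South, SG, 29); (9, South, SG, 50); (15, East, NU, 46); (15, East, SG, 29); (15, East, SG, 50); (20, South, GN, 5); (20, South, GN, 10); (20, South, LS, 15); (20, South, LS, 54); (20, South, NU, 46); (20, South, SG, 29); (20, South, SG, 50)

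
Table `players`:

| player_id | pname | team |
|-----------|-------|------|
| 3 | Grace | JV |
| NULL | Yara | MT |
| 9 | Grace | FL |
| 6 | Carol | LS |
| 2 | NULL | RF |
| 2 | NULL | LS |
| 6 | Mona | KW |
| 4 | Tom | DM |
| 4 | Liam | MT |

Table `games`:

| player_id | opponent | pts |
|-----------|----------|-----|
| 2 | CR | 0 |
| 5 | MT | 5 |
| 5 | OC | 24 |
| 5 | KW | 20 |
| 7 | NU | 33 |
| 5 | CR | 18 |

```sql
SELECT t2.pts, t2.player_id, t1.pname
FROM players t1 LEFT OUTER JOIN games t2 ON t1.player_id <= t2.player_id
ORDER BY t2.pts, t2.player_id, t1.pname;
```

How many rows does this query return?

LEFT JOIN keeps every row from `players`; unmatched rows get NULL for `games`'s columns.
Matching on t1.player_id <= t2.player_id. A NULL in a compared column never satisfies the condition.
Matched pairs: 29; unmatched t1 rows kept: 2.
Total: 29 matched + 2 padded = 31 rows.

31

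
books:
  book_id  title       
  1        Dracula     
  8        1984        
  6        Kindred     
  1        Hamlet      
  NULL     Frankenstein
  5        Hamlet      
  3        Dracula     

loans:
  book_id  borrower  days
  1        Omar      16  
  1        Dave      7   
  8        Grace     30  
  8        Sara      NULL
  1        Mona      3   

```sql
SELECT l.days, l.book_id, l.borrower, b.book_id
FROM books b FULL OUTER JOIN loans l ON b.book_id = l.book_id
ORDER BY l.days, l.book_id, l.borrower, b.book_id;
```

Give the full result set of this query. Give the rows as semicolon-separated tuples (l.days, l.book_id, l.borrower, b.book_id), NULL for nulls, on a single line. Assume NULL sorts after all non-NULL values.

(3, 1, Mona, 1); (3, 1, Mona, 1); (7, 1, Dave, 1); (7, 1, Dave, 1); (16, 1, Omar, 1); (16, 1, Omar, 1); (30, 8, Grace, 8); (NULL, 8, Sara, 8); (NULL, NULL, NULL, 3); (NULL, NULL, NULL, 5); (NULL, NULL, NULL, 6); (NULL, NULL, NULL, NULL)

FULL OUTER JOIN keeps every row from both sides; unmatched rows get NULL for the other side's columns.
Matching on b.book_id = l.book_id. A NULL in a compared column never satisfies the condition.
Matched pairs: 8; unmatched b rows kept: 4; unmatched l rows kept: 0.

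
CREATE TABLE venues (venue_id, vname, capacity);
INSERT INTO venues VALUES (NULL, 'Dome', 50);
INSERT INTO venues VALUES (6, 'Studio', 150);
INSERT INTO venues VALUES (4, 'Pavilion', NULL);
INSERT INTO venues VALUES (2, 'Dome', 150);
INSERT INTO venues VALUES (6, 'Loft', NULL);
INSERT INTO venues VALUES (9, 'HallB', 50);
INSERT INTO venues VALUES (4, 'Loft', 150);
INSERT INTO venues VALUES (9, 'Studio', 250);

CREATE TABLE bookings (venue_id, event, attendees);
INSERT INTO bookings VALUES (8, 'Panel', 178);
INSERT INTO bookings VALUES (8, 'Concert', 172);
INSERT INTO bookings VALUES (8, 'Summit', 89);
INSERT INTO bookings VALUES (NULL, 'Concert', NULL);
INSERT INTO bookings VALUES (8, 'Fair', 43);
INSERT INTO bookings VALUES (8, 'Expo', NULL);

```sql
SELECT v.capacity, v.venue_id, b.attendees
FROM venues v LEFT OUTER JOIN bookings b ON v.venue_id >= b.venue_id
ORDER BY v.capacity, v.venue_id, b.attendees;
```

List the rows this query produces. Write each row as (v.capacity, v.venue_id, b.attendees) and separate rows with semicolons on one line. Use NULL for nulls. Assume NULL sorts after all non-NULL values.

(50, 9, 43); (50, 9, 89); (50, 9, 172); (50, 9, 178); (50, 9, NULL); (50, NULL, NULL); (150, 2, NULL); (150, 4, NULL); (150, 6, NULL); (250, 9, 43); (250, 9, 89); (250, 9, 172); (250, 9, 178); (250, 9, NULL); (NULL, 4, NULL); (NULL, 6, NULL)

LEFT JOIN keeps every row from `venues`; unmatched rows get NULL for `bookings`'s columns.
Matching on v.venue_id >= b.venue_id. A NULL in a compared column never satisfies the condition.
Matched pairs: 10; unmatched v rows kept: 6.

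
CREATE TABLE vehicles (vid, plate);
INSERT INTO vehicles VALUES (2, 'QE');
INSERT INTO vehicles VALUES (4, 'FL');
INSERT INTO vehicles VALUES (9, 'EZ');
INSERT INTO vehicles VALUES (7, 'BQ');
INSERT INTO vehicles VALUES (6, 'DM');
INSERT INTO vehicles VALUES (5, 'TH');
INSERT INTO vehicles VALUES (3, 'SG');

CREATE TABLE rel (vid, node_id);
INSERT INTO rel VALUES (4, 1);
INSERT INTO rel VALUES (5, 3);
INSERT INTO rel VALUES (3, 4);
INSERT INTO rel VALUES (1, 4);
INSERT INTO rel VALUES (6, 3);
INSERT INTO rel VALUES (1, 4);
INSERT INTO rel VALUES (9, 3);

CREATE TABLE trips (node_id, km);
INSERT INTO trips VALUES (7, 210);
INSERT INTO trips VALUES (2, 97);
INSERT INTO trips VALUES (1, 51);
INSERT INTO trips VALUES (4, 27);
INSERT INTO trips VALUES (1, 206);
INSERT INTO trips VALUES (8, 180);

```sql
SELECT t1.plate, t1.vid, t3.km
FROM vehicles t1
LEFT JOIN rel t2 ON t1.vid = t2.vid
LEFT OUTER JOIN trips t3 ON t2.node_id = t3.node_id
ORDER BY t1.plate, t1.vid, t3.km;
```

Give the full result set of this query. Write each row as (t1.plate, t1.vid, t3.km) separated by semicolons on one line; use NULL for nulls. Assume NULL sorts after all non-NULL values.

(BQ, 7, NULL); (DM, 6, NULL); (EZ, 9, NULL); (FL, 4, 51); (FL, 4, 206); (QE, 2, NULL); (SG, 3, 27); (TH, 5, NULL)

Joins associate left-to-right: vehicles LEFT JOIN rel on vid gives 7 intermediate row(s).
Then LEFT JOIN `trips t3` on node_id: each of those 7 rows is kept; rows whose t2.node_id has no match in t3 get NULL for t3's columns.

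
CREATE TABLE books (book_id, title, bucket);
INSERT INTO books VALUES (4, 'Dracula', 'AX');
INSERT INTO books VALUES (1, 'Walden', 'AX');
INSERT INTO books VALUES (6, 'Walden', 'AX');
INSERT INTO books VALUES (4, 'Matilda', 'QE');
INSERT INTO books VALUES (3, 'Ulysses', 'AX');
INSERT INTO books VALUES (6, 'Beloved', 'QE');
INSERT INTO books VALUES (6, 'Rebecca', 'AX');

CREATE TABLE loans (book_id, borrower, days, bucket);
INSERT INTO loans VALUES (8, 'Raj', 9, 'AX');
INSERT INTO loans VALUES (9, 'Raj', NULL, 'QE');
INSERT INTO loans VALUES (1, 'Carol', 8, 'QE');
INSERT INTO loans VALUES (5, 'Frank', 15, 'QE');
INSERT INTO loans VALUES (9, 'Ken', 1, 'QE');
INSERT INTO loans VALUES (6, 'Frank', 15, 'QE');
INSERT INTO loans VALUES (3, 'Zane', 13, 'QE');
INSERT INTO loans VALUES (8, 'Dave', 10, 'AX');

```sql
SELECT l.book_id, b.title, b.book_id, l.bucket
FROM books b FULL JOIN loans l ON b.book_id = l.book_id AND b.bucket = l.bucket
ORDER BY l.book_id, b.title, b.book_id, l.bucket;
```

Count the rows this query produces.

14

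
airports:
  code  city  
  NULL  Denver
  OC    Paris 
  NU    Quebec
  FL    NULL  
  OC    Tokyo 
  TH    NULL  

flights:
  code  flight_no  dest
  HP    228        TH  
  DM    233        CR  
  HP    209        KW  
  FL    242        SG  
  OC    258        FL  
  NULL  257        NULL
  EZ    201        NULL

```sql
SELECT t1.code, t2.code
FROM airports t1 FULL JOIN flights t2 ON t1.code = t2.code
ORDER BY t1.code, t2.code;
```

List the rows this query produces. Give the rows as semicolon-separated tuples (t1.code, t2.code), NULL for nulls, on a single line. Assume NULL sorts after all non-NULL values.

(FL, FL); (NU, NULL); (OC, OC); (OC, OC); (TH, NULL); (NULL, DM); (NULL, EZ); (NULL, HP); (NULL, HP); (NULL, NULL); (NULL, NULL)

FULL OUTER JOIN keeps every row from both sides; unmatched rows get NULL for the other side's columns.
Matching on t1.code = t2.code. A NULL in a compared column never satisfies the condition.
Matched pairs: 3; unmatched t1 rows kept: 3; unmatched t2 rows kept: 5.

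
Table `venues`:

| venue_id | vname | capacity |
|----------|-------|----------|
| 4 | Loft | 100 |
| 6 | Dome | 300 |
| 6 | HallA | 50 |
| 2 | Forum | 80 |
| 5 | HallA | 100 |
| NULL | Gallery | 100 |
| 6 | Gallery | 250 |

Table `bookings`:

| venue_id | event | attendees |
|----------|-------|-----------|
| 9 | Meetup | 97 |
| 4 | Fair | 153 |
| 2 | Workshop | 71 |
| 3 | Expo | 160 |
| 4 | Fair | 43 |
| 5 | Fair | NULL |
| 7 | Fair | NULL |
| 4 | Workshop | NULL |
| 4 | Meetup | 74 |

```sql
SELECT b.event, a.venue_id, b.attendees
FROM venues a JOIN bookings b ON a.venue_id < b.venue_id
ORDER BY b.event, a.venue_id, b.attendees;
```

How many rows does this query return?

19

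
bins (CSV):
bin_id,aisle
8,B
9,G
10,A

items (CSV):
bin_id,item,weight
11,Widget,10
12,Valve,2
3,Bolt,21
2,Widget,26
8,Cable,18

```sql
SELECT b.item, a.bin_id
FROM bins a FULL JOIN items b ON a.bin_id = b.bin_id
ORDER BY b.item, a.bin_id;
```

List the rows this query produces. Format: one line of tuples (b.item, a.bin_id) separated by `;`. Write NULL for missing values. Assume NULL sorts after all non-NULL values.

(Bolt, NULL); (Cable, 8); (Valve, NULL); (Widget, NULL); (Widget, NULL); (NULL, 9); (NULL, 10)

FULL OUTER JOIN keeps every row from both sides; unmatched rows get NULL for the other side's columns.
Matching on a.bin_id = b.bin_id.
- a (bin_id=8) pairs with 1 row(s) of b.
- a (bin_id=9) has no partner → padded with NULL.
- a (bin_id=10) has no partner → padded with NULL.
- 4 b row(s) had no a match → kept, a columns NULL.
After projecting and ordering:
b.item | a.bin_id
Bolt | NULL
Cable | 8
Valve | NULL
Widget | NULL
Widget | NULL
NULL | 9
NULL | 10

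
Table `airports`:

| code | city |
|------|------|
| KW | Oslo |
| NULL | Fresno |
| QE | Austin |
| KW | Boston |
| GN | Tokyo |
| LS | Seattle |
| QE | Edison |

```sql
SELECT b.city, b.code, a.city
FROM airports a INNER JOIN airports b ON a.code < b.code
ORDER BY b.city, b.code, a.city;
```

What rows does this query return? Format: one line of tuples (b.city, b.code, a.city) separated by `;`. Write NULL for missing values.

(Austin, QE, Boston); (Austin, QE, Oslo); (Austin, QE, Seattle); (Austin, QE, Tokyo); (Boston, KW, Tokyo); (Edison, QE, Boston); (Edison, QE, Oslo); (Edison, QE, Seattle); (Edison, QE, Tokyo); (Oslo, KW, Tokyo); (Seattle, LS, Boston); (Seattle, LS, Oslo); (Seattle, LS, Tokyo)

INNER JOIN keeps only pairs where the ON condition holds.
Matching on a.code < b.code. A NULL in a compared column never satisfies the condition.
- a (code=KW) pairs with 3 row(s) of b.
- a (code=NULL) has no partner → excluded.
- a (code=QE) has no partner → excluded.
- a (code=KW) pairs with 3 row(s) of b.
- a (code=GN) pairs with 5 row(s) of b.
- a (code=LS) pairs with 2 row(s) of b.
- a (code=QE) has no partner → excluded.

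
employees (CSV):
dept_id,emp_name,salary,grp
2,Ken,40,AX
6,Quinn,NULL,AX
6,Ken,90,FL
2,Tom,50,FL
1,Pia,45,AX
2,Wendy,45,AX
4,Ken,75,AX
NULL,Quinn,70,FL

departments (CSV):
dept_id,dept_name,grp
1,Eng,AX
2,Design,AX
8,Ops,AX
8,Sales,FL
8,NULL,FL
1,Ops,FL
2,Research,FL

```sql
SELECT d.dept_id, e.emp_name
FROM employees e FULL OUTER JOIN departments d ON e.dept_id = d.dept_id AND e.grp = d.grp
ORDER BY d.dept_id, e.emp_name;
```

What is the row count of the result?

FULL OUTER JOIN keeps every row from both sides; unmatched rows get NULL for the other side's columns.
Matching on e.dept_id = d.dept_id AND e.grp = d.grp. A NULL in a compared column never satisfies the condition.
Matched pairs: 4; unmatched e rows kept: 4; unmatched d rows kept: 4.
Total: 4 matched + 8 padded = 12 rows.

12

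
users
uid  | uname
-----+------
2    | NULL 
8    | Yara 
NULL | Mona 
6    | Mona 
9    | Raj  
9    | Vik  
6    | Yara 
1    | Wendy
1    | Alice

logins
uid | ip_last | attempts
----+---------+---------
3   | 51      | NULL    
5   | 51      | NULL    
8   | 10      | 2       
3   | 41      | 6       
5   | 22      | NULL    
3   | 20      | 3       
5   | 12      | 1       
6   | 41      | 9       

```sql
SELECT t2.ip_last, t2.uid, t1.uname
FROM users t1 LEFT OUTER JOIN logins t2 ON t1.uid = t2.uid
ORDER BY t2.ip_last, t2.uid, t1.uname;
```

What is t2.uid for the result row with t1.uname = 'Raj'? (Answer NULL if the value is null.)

LEFT JOIN keeps every row from `users`; unmatched rows get NULL for `logins`'s columns.
Matching on t1.uid = t2.uid. A NULL in a compared column never satisfies the condition.
- t1 row (uid=2): no match → kept, t2 columns NULL.
- t1 row (uid=8): matches 1 t2 row(s) → 1 output row(s).
- t1 row (uid=NULL): no match → kept, t2 columns NULL.
- t1 row (uid=6): matches 1 t2 row(s) → 1 output row(s).
- t1 row (uid=9): no match → kept, t2 columns NULL.
- t1 row (uid=9): no match → kept, t2 columns NULL.
- t1 row (uid=6): matches 1 t2 row(s) → 1 output row(s).
- t1 row (uid=1): no match → kept, t2 columns NULL.
- t1 row (uid=1): no match → kept, t2 columns NULL.

NULL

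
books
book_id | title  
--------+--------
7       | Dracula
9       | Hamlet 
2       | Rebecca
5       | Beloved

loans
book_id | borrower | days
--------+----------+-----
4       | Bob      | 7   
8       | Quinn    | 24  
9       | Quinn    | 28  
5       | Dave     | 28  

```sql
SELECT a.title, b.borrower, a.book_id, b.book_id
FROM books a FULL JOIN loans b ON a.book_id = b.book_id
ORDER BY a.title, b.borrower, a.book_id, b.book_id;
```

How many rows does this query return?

FULL OUTER JOIN keeps every row from both sides; unmatched rows get NULL for the other side's columns.
Matching on a.book_id = b.book_id.
- a row (book_id=7): no match → kept, b columns NULL.
- a row (book_id=9): matches 1 b row(s) → 1 output row(s).
- a row (book_id=2): no match → kept, b columns NULL.
- a row (book_id=5): matches 1 b row(s) → 1 output row(s).
- 2 row(s) from b found no a partner → padded with NULL.
Total: 2 matched + 4 padded = 6 rows.

6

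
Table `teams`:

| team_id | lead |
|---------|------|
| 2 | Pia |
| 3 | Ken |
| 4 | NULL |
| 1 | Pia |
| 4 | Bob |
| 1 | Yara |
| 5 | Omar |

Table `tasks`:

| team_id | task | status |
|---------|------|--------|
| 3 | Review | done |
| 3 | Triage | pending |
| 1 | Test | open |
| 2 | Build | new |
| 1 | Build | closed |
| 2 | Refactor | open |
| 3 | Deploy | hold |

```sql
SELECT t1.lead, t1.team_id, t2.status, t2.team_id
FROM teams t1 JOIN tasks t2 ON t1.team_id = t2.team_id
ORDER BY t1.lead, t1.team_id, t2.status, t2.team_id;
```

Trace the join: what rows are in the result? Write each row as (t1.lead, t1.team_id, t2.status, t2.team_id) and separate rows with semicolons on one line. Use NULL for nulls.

(Ken, 3, done, 3); (Ken, 3, hold, 3); (Ken, 3, pending, 3); (Pia, 1, closed, 1); (Pia, 1, open, 1); (Pia, 2, new, 2); (Pia, 2, open, 2); (Yara, 1, closed, 1); (Yara, 1, open, 1)

INNER JOIN keeps only pairs where the ON condition holds.
Matching on t1.team_id = t2.team_id.
- t1 row (team_id=2): matches 2 t2 row(s) → 2 output row(s).
- t1 row (team_id=3): matches 3 t2 row(s) → 3 output row(s).
- t1 row (team_id=4): no match → dropped.
- t1 row (team_id=1): matches 2 t2 row(s) → 2 output row(s).
- t1 row (team_id=4): no match → dropped.
- t1 row (team_id=1): matches 2 t2 row(s) → 2 output row(s).
- t1 row (team_id=5): no match → dropped.
After projecting and ordering:
t1.lead | t1.team_id | t2.status | t2.team_id
Ken | 3 | done | 3
Ken | 3 | hold | 3
Ken | 3 | pending | 3
Pia | 1 | closed | 1
Pia | 1 | open | 1
Pia | 2 | new | 2
Pia | 2 | open | 2
Yara | 1 | closed | 1
Yara | 1 | open | 1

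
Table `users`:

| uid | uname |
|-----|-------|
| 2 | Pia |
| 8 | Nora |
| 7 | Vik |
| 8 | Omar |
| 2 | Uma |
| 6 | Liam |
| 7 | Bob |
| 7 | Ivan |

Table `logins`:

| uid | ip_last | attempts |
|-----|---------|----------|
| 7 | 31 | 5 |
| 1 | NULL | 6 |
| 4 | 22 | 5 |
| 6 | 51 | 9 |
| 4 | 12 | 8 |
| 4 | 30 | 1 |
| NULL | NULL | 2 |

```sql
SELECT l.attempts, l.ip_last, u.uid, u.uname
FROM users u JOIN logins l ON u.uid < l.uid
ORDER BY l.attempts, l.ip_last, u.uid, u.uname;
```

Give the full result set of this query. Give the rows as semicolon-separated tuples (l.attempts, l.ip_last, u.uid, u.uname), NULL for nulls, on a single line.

(1, 30, 2, Pia); (1, 30, 2, Uma); (5, 22, 2, Pia); (5, 22, 2, Uma); (5, 31, 2, Pia); (5, 31, 2, Uma); (5, 31, 6, Liam); (8, 12, 2, Pia); (8, 12, 2, Uma); (9, 51, 2, Pia); (9, 51, 2, Uma)

INNER JOIN keeps only pairs where the ON condition holds.
Matching on u.uid < l.uid. A NULL in a compared column never satisfies the condition.
- u row (uid=2): matches 5 l row(s) → 5 output row(s).
- u row (uid=8): no match → dropped.
- u row (uid=7): no match → dropped.
- u row (uid=8): no match → dropped.
- u row (uid=2): matches 5 l row(s) → 5 output row(s).
- u row (uid=6): matches 1 l row(s) → 1 output row(s).
- u row (uid=7): no match → dropped.
- u row (uid=7): no match → dropped.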